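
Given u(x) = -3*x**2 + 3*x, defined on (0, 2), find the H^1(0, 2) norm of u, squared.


||u||_{H^1}^2 = 258/5

The H^1 norm (squared) on an interval (0, L) is
  ||u||_{H^1}^2 = ∫_0^L u(x)^2 dx + ∫_0^L u'(x)^2 dx.
Compute u'(x) = 3 - 6*x.
Then u(x)^2 = 9*x**4 - 18*x**3 + 9*x**2 and u'(x)^2 = 36*x**2 - 36*x + 9.
Integrate each monomial from 0 to 2 using ∫_0^2 c·x^n dx = c·2^(n+1)/(n+1):
  ∫_0^2 u(x)^2 dx = ∫_0^2 (9*x^4 - 18*x^3 + 9*x^2) dx. Term by term:
    ∫_0^2 9*x^4 dx = 288/5;  ∫_0^2 -18*x^3 dx = -72;  ∫_0^2 9*x^2 dx = 24.
  Sum: 288/5 − 72 + 24 = 48/5.
  ∫_0^2 u'(x)^2 dx = ∫_0^2 (36*x^2 - 36*x + 9) dx. Term by term:
    ∫_0^2 36*x^2 dx = 96;  ∫_0^2 -36*x dx = -72;  ∫_0^2 9 dx = 18.
  Sum: 96 − 72 + 18 = 42.
Adding: ||u||_{H^1}^2 = 48/5 + 42 = 258/5.


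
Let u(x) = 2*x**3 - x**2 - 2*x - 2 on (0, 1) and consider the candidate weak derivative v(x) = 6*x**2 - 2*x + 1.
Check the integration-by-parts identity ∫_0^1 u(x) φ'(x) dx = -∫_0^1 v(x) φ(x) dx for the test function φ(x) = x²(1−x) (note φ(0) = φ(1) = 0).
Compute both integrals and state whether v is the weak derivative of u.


LHS = 1/15, RHS = -11/60. No, v is not the weak derivative of u.

u(x) = 2*x**3 - x**2 - 2*x - 2, classical derivative u'(x) = 6*x**2 - 2*x - 2.
φ(x) = x²(1−x), so φ'(x) = x*(2 - 3*x).
Note φ(0) = φ(1) = 0, so the boundary term u·φ vanishes.
LHS = ∫_0^1 u(x) φ'(x) dx = ∫_0^1 (-6*x^5 + 7*x^4 + 4*x^3 + 2*x^2 - 4*x) dx. Term by term:
  ∫_0^1 -6*x^5 dx = -1;  ∫_0^1 7*x^4 dx = 7/5;  ∫_0^1 4*x^3 dx = 1;
  ∫_0^1 2*x^2 dx = 2/3;  ∫_0^1 -4*x dx = -2.
Sum: -1 + 7/5 + 1 + 2/3 − 2 = 1/15.
So LHS = 1/15.
∫_0^1 v(x) φ(x) dx = ∫_0^1 (-6*x^5 + 8*x^4 - 3*x^3 + x^2) dx. Term by term:
  ∫_0^1 -6*x^5 dx = -1;  ∫_0^1 8*x^4 dx = 8/5;  ∫_0^1 -3*x^3 dx = -3/4;
  ∫_0^1 x^2 dx = 1/3.
Sum: -1 + 8/5 − 3/4 + 1/3 = 11/60.
So RHS = -∫_0^1 v(x) φ(x) dx = -11/60.
LHS − RHS = 1/4 ≠ 0, so the identity fails.
(For a valid weak derivative the identity must hold for EVERY test function, in particular this one. The failure shows v is NOT the weak derivative of u.)
Correct weak derivative would be u'(x) = 6*x**2 - 2*x - 2.


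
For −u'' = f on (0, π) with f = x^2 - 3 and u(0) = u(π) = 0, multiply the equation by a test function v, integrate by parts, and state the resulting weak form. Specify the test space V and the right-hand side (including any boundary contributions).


V = H^1_0(0, π) (so v(0) = v(π) = 0); weak form: ∫_0^π u'v' dx = ∫_0^π (x^2 - 3) v dx for all v ∈ V.

Multiply both sides by a test function v and integrate from 0 to π:
  ∫_0^π −u''(x) v(x) dx = ∫_0^π f(x) v(x) dx.
Integrate the LHS by parts once:
  ∫_0^π −u'' v dx = −[u'(x) v(x)]_0^π + ∫_0^π u'(x) v'(x) dx.
Thus ∫_0^π u'(x) v'(x) dx = ∫_0^π f(x) v(x) dx + [u'(x) v(x)]_0^π.
Choose V so that boundary terms are either known or forced to vanish.
u is Dirichlet: u(0) = u(π) = 0. Let V = H^1_0(0, π); then v(0) = v(π) = 0, and [u' v]_0^π = 0.
Weak formulation: find u (satisfying any essential BC) such that ∫_0^π u'(x) v'(x) dx = ∫_0^π f v dx for all v ∈ V.
Substituting f(x) = x^2 - 3, the right-hand side is ∫_0^π (x^2 - 3) v dx.


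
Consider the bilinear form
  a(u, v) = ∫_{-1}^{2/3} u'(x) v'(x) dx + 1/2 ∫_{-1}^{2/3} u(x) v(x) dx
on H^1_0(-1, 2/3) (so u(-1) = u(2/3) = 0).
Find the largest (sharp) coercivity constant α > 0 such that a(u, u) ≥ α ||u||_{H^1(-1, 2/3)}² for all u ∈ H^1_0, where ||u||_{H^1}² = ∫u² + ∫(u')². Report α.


α = (25 + 18*π^2)/(2*(25 + 9*π^2))

Coercivity of a(·,·) on H^1_0(-1, 2/3) means a(u, u) ≥ α ||u||_{H^1}² for every u ∈ H^1_0.
The interval has length L = 5/3, and Poincaré/coercivity depend only on L. Here a(u, u) = ∫(u')² + (1/2)·∫u².
Here 0 < c = 1/2 < 1. The condition a(u,u) ≥ α||u||_{H^1}² reads (1−α)∫(u')² ≥ (α−c)∫u². Any admissible α is ≤ 1 (rapidly oscillating u have ∫u²/∫(u')² → 0), and α = 1 would force 0 ≥ (1−c)∫u², impossible since c < 1; so 1−α > 0. By the sharp Poincaré inequality on H^1_0 of an interval of length L, ∫(u')² ≥ (π/L)²∫u² with equality for the first sine mode sin(π(x−x₀)/L) (x₀ the left endpoint), so the inequality holds for all u iff (1−α)(π/L)² ≥ α − c, i.e. α ≤ ((π/L)² + c)/((π/L)² + 1) = (1 + c(L/π)²)/(1 + (L/π)²). With (π/L)² = 9*π^2/25 and c = 1/2, the largest admissible constant is α = ((π/L)² + c)/((π/L)² + 1).
Simplifying, α = (25 + 18*π^2)/(2*(25 + 9*π^2)).


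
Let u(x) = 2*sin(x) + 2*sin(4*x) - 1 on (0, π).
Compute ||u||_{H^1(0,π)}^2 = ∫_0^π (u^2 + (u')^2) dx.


||u||_{H^1(0,π)}^2 = -8 + 39*π

u'(x) = 2*cos(x) + 8*cos(4*x).
Expand u² and (u')² and integrate term by term on (0, π), using: for integers n ≥ 1, ∫_0^π sin²(nx) dx = ∫_0^π cos²(nx) dx = π/2; for n ≠ n', ∫_0^π sin(nx)sin(n'x) dx = ∫_0^π cos(nx)cos(n'x) dx = 0; and by product-to-sum, ∫_0^π sin(nx)cos(n'x) dx = ½∫_0^π [sin((n+n')x) + sin((n−n')x)] dx, which is 0 when n+n' is even and 2n/(n²−n'²) when n+n' is odd (it need not vanish on (0, π)). For the constant mode: ∫_0^π 1 dx = π, ∫_0^π cos(nx) dx = 0, ∫_0^π sin(nx) dx = (1−(−1)^n)/n.
  u² squared terms: (-1)²·∫1 dx = 1·π = π;  (2)²·∫sin(x)² dx = 4·π/2 = 2*π;  (2)²·∫sin(4x)² dx = 4·π/2 = 2*π.
  u² cross terms: 2·(-1)·(2)·∫1·sin(x) dx = -4·(2) = -8;  2·(-1)·(2)·∫1·sin(4x) dx = -4·(0) = 0;  2·(2)·(2)·∫sin(x)·sin(4x) dx = 8·(0) = 0.
  So ∫_0^π u² dx = π + 2*π + 2*π − 8 + 0 + 0 = -8 + 5*π.
  (u')² squared terms: (2)²·∫cos(x)² dx = 4·π/2 = 2*π;  (8)²·∫cos(4x)² dx = 64·π/2 = 32*π.
  (u')² cross terms: 2·(2)·(8)·∫cos(x)·cos(4x) dx = 32·(0) = 0.
  So ∫_0^π (u')² dx = 2*π + 32*π + 0 = 34*π.
||u||_{H^1}^2 = (-8 + 5*π) + (34*π) = -8 + 39*π.


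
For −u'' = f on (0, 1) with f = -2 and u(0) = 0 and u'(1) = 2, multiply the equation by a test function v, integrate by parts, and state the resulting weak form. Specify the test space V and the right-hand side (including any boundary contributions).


V = {v ∈ H^1(0, 1) : v(0) = 0} (test functions vanish at x = 0 where u is specified); weak form: ∫_0^1 u'v' dx = ∫_0^1 (-2) v dx + 2·v(1) for all v ∈ V.

Multiply both sides by a test function v and integrate from 0 to 1:
  ∫_0^1 −u''(x) v(x) dx = ∫_0^1 f(x) v(x) dx.
Integrate the LHS by parts once:
  ∫_0^1 −u'' v dx = −[u'(x) v(x)]_0^1 + ∫_0^1 u'(x) v'(x) dx.
Thus ∫_0^1 u'(x) v'(x) dx = ∫_0^1 f(x) v(x) dx + [u'(x) v(x)]_0^1.
Choose V so that boundary terms are either known or forced to vanish.
Mixed BC: u(0) = 0 (Dirichlet) and u'(1) = 2 (Neumann). Define V = {v ∈ H^1(0, 1) : v(0) = 0}. Then [u' v]_0^1 = u'(1)·v(1) − u'(0)·0 = 2·v(1).
Weak formulation: find u (satisfying any essential BC) such that ∫_0^1 u'(x) v'(x) dx = ∫_0^1 f v dx + 2·v(1) for all v ∈ V (Dirichlet at 0 absorbed into V; Neumann datum at x = 1 contributes the boundary term).
Substituting f(x) = -2, the right-hand side is ∫_0^1 (-2) v dx + 2·v(1).


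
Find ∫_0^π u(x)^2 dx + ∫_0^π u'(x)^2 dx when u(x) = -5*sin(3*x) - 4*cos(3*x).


||u||_{H^1(0,π)}^2 = 205*π

u'(x) = 12*sin(3*x) - 15*cos(3*x).
Expand u² and (u')² and integrate term by term on (0, π), using: for integers n ≥ 1, ∫_0^π sin²(nx) dx = ∫_0^π cos²(nx) dx = π/2; for n ≠ n', ∫_0^π sin(nx)sin(n'x) dx = ∫_0^π cos(nx)cos(n'x) dx = 0; and by product-to-sum, ∫_0^π sin(nx)cos(n'x) dx = ½∫_0^π [sin((n+n')x) + sin((n−n')x)] dx, which is 0 when n+n' is even and 2n/(n²−n'²) when n+n' is odd (it need not vanish on (0, π)).
  u² squared terms: (-5)²·∫sin(3x)² dx = 25·π/2 = 25*π/2;  (-4)²·∫cos(3x)² dx = 16·π/2 = 8*π.
  u² cross terms: 2·(-5)·(-4)·∫sin(3x)·cos(3x) dx = 40·(0) = 0.
  So ∫_0^π u² dx = 25*π/2 + 8*π + 0 = 41*π/2.
  (u')² squared terms: (-15)²·∫cos(3x)² dx = 225·π/2 = 225*π/2;  (12)²·∫sin(3x)² dx = 144·π/2 = 72*π.
  (u')² cross terms: 2·(-15)·(12)·∫cos(3x)·sin(3x) dx = -360·(0) = 0.
  So ∫_0^π (u')² dx = 225*π/2 + 72*π + 0 = 369*π/2.
||u||_{H^1}^2 = (41*π/2) + (369*π/2) = 205*π.


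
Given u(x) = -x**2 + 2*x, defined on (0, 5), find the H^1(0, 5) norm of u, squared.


||u||_{H^1}^2 = 760/3

The H^1 norm (squared) on an interval (0, L) is
  ||u||_{H^1}^2 = ∫_0^L u(x)^2 dx + ∫_0^L u'(x)^2 dx.
Compute u'(x) = 2 - 2*x.
Then u(x)^2 = x**4 - 4*x**3 + 4*x**2 and u'(x)^2 = 4*x**2 - 8*x + 4.
Integrate each monomial from 0 to 5 using ∫_0^5 c·x^n dx = c·5^(n+1)/(n+1):
  ∫_0^5 u(x)^2 dx = ∫_0^5 (x^4 - 4*x^3 + 4*x^2) dx. Term by term:
    ∫_0^5 x^4 dx = 625;  ∫_0^5 -4*x^3 dx = -625;  ∫_0^5 4*x^2 dx = 500/3.
  Sum: 625 − 625 + 500/3 = 500/3.
  ∫_0^5 u'(x)^2 dx = ∫_0^5 (4*x^2 - 8*x + 4) dx. Term by term:
    ∫_0^5 4*x^2 dx = 500/3;  ∫_0^5 -8*x dx = -100;  ∫_0^5 4 dx = 20.
  Sum: 500/3 − 100 + 20 = 260/3.
Adding: ||u||_{H^1}^2 = 500/3 + 260/3 = 760/3.


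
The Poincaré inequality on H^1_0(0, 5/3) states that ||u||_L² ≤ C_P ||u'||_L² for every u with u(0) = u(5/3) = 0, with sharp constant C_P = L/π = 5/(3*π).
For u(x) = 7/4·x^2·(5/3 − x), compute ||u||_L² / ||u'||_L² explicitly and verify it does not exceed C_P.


||u||_L² / ||u'||_L² = 5*sqrt(14)/42 < C_P = 5/(3*π).

u(x) = 7/4·x^2·(5/3 − x), so u'(x) = 7*x*(10 - 9*x)/12.
u(x) = 7/4·x^2·(5/3 − x) vanishes at x = 0 and x = 5/3, so u ∈ H^1_0(0, 5/3). Differentiate via the product rule and integrate the resulting polynomials term by term.
  ∫_0^5/3 u² dx = ∫_0^5/3 (49*x^6/16 - 245*x^5/24 + 1225*x^4/144) dx. Term by term:
    ∫_0^5/3 49*x^6/16 dx = 546875/34992;  ∫_0^5/3 -245*x^5/24 dx = -3828125/104976;  ∫_0^5/3 1225*x^4/144 dx = 765625/34992.
  Sum: 546875/34992 − 3828125/104976 + 765625/34992 = 109375/104976.
  ∫_0^5/3 (u')² dx = ∫_0^5/3 (441*x^4/16 - 245*x^3/4 + 1225*x^2/36) dx. Term by term:
    ∫_0^5/3 441*x^4/16 dx = 30625/432;  ∫_0^5/3 -245*x^3/4 dx = -153125/1296;  ∫_0^5/3 1225*x^2/36 dx = 153125/2916.
  Sum: 30625/432 − 153125/1296 + 153125/2916 = 30625/5832.
∫_0^5/3 u² dx = 109375/104976, so ||u||_L² = 125*sqrt(7)/324.
∫_0^5/3 (u')² dx = 30625/5832, so ||u'||_L² = 175*sqrt(2)/108.
Ratio ||u||_L² / ||u'||_L² = 5*sqrt(14)/42.
Sharp Poincaré constant on H^1_0(0, 5/3) is C_P = L/π = 5/(3*π), achieved by sin(3*π/5·x).
A polynomial bump cannot attain the sharp Poincaré constant (only the first sine eigenfunction does), so the ratio is strictly less than C_P, consistent with ||u||_L² ≤ C_P ||u'||_L².


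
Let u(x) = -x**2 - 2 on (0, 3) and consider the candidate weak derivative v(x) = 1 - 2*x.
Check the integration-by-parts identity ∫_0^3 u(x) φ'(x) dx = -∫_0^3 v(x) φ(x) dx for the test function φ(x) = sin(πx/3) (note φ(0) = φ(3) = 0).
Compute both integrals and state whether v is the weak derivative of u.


LHS = 18/π, RHS = 12/π. No, v is not the weak derivative of u.

u(x) = -x**2 - 2, classical derivative u'(x) = -2*x.
φ(x) = sin(πx/3), so φ'(x) = π*cos(π*x/3)/3.
Note φ(0) = φ(3) = 0, so the boundary term u·φ vanishes.
LHS = ∫_0^3 u(x) φ'(x) dx = ∫_0^3 (-π*x^2*cos(π*x/3)/3 - 2*π*cos(π*x/3)/3) dx. Term by term:
  ∫_0^3 -2*π*cos(π*x/3)/3 dx = 0;  ∫_0^3 -π*x^2*cos(π*x/3)/3 dx = 18/π.
Sum: 0 + 18/π = 18/π.
So LHS = 18/π.
∫_0^3 v(x) φ(x) dx = ∫_0^3 (-2*x*sin(π*x/3) + sin(π*x/3)) dx. Term by term:
  ∫_0^3 -2*x*sin(π*x/3) dx = -18/π;  ∫_0^3 sin(π*x/3) dx = 6/π.
Sum: -18/π + 6/π = -12/π.
So RHS = -∫_0^3 v(x) φ(x) dx = 12/π.
LHS − RHS = 6/π ≠ 0, so the identity fails.
(For a valid weak derivative the identity must hold for EVERY test function, in particular this one. The failure shows v is NOT the weak derivative of u.)
Correct weak derivative would be u'(x) = -2*x.


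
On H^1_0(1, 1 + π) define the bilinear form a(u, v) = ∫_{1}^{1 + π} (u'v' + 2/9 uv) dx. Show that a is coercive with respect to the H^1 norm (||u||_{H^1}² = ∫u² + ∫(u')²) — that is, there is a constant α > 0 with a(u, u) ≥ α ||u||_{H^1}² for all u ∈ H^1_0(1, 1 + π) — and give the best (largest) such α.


α = 11/18

Coercivity of a(·,·) on H^1_0(1, 1 + π) means a(u, u) ≥ α ||u||_{H^1}² for every u ∈ H^1_0.
The interval has length L = π, and Poincaré/coercivity depend only on L. Here a(u, u) = ∫(u')² + (2/9)·∫u².
Here 0 < c = 2/9 < 1. The condition a(u,u) ≥ α||u||_{H^1}² reads (1−α)∫(u')² ≥ (α−c)∫u². Any admissible α is ≤ 1 (rapidly oscillating u have ∫u²/∫(u')² → 0), and α = 1 would force 0 ≥ (1−c)∫u², impossible since c < 1; so 1−α > 0. By the sharp Poincaré inequality on H^1_0 of an interval of length L, ∫(u')² ≥ (π/L)²∫u² with equality for the first sine mode sin(π(x−x₀)/L) (x₀ the left endpoint), so the inequality holds for all u iff (1−α)(π/L)² ≥ α − c, i.e. α ≤ ((π/L)² + c)/((π/L)² + 1) = (1 + c(L/π)²)/(1 + (L/π)²). With (π/L)² = 1 and c = 2/9, the largest admissible constant is α = ((π/L)² + c)/((π/L)² + 1).
Simplifying, α = 11/18.


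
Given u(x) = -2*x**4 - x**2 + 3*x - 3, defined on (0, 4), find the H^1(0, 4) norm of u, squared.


||u||_{H^1}^2 = 17228776/63

The H^1 norm (squared) on an interval (0, L) is
  ||u||_{H^1}^2 = ∫_0^L u(x)^2 dx + ∫_0^L u'(x)^2 dx.
Compute u'(x) = -8*x**3 - 2*x + 3.
Then u(x)^2 = 4*x**8 + 4*x**6 - 12*x**5 + 13*x**4 - 6*x**3 + 15*x**2 - 18*x + 9 and u'(x)^2 = 64*x**6 + 32*x**4 - 48*x**3 + 4*x**2 - 12*x + 9.
Integrate each monomial from 0 to 4 using ∫_0^4 c·x^n dx = c·4^(n+1)/(n+1):
  ∫_0^4 u(x)^2 dx = ∫_0^4 (4*x^8 + 4*x^6 - 12*x^5 + 13*x^4 - 6*x^3 + 15*x^2 - 18*x + 9) dx. Term by term:
    ∫_0^4 4*x^8 dx = 1048576/9;  ∫_0^4 4*x^6 dx = 65536/7;  ∫_0^4 -12*x^5 dx = -8192;
    ∫_0^4 13*x^4 dx = 13312/5;  ∫_0^4 -6*x^3 dx = -384;  ∫_0^4 15*x^2 dx = 320;
    ∫_0^4 -18*x dx = -144;  ∫_0^4 9 dx = 36.
  Sum: 1048576/9 + 65536/7 − 8192 + 13312/5 − 384 + 320 − 144 + 36 = 37853276/315.
  ∫_0^4 u'(x)^2 dx = ∫_0^4 (64*x^6 + 32*x^4 - 48*x^3 + 4*x^2 - 12*x + 9) dx. Term by term:
    ∫_0^4 64*x^6 dx = 1048576/7;  ∫_0^4 32*x^4 dx = 32768/5;  ∫_0^4 -48*x^3 dx = -3072;
    ∫_0^4 4*x^2 dx = 256/3;  ∫_0^4 -12*x dx = -96;  ∫_0^4 9 dx = 36.
  Sum: 1048576/7 + 32768/5 − 3072 + 256/3 − 96 + 36 = 16096868/105.
Adding: ||u||_{H^1}^2 = 37853276/315 + 16096868/105 = 17228776/63.


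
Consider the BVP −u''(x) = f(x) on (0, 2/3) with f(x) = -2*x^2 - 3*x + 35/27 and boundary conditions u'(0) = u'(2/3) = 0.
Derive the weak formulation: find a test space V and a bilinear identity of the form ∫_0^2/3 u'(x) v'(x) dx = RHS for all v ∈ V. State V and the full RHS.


V = H^1(0, 2/3) (no boundary constraint on v; u is determined up to an additive constant); weak form: ∫_0^2/3 u'v' dx = ∫_0^2/3 (-2*x^2 - 3*x + 35/27) v dx for all v ∈ V.

Multiply both sides by a test function v and integrate from 0 to 2/3:
  ∫_0^2/3 −u''(x) v(x) dx = ∫_0^2/3 f(x) v(x) dx.
Integrate the LHS by parts once:
  ∫_0^2/3 −u'' v dx = −[u'(x) v(x)]_0^2/3 + ∫_0^2/3 u'(x) v'(x) dx.
Thus ∫_0^2/3 u'(x) v'(x) dx = ∫_0^2/3 f(x) v(x) dx + [u'(x) v(x)]_0^2/3.
Choose V so that boundary terms are either known or forced to vanish.
u has homogeneous Neumann: u'(0) = u'(2/3) = 0. So [u' v]_0^2/3 = 0·v(2/3) − 0·v(0) = 0 for any v; take V = H^1(0, 2/3).
Weak formulation: find u (satisfying any essential BC) such that ∫_0^2/3 u'(x) v'(x) dx = ∫_0^2/3 f v dx for all v ∈ V (homogeneous Neumann, so boundary terms vanish).
Substituting f(x) = -2*x^2 - 3*x + 35/27, the right-hand side is ∫_0^2/3 (-2*x^2 - 3*x + 35/27) v dx.
Compatibility check (pure Neumann): taking v ≡ 1 ∈ V gives 0 = ∫_0^2/3 f dx + (0) − (0), i.e. ∫_0^2/3 f dx must equal u'(0) − u'(2/3) = 0. Indeed ∫_0^2/3 (-2*x^2 - 3*x + 35/27) dx = 0, so the data are compatible. The solution is then unique only up to an additive constant (fix it e.g. by requiring ∫_0^2/3 u dx = 0).


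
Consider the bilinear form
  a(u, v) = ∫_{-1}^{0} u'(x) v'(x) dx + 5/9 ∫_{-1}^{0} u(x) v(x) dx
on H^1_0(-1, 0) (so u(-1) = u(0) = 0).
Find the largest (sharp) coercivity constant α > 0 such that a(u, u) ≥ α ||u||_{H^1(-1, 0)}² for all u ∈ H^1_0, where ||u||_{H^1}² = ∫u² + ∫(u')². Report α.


α = (5/9 + π^2)/(1 + π^2)

Coercivity of a(·,·) on H^1_0(-1, 0) means a(u, u) ≥ α ||u||_{H^1}² for every u ∈ H^1_0.
The interval has length L = 1, and Poincaré/coercivity depend only on L. Here a(u, u) = ∫(u')² + (5/9)·∫u².
Here 0 < c = 5/9 < 1. The condition a(u,u) ≥ α||u||_{H^1}² reads (1−α)∫(u')² ≥ (α−c)∫u². Any admissible α is ≤ 1 (rapidly oscillating u have ∫u²/∫(u')² → 0), and α = 1 would force 0 ≥ (1−c)∫u², impossible since c < 1; so 1−α > 0. By the sharp Poincaré inequality on H^1_0 of an interval of length L, ∫(u')² ≥ (π/L)²∫u² with equality for the first sine mode sin(π(x−x₀)/L) (x₀ the left endpoint), so the inequality holds for all u iff (1−α)(π/L)² ≥ α − c, i.e. α ≤ ((π/L)² + c)/((π/L)² + 1) = (1 + c(L/π)²)/(1 + (L/π)²). With (π/L)² = π^2 and c = 5/9, the largest admissible constant is α = ((π/L)² + c)/((π/L)² + 1).
Simplifying, α = (5/9 + π^2)/(1 + π^2).


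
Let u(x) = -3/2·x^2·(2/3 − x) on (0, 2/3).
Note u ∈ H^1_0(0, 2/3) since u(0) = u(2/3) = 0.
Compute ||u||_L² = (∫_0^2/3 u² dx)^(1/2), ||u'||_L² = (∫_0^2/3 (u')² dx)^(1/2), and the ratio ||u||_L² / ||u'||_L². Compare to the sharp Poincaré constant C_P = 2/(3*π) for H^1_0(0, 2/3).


||u||_L² / ||u'||_L² = sqrt(14)/21 < C_P = 2/(3*π).

u(x) = -3/2·x^2·(2/3 − x), so u'(x) = x*(9*x - 4)/2.
u(x) = -3/2·x^2·(2/3 − x) vanishes at x = 0 and x = 2/3, so u ∈ H^1_0(0, 2/3). Differentiate via the product rule and integrate the resulting polynomials term by term.
  ∫_0^2/3 u² dx = ∫_0^2/3 (9*x^6/4 - 3*x^5 + x^4) dx. Term by term:
    ∫_0^2/3 9*x^6/4 dx = 32/1701;  ∫_0^2/3 -3*x^5 dx = -32/729;  ∫_0^2/3 x^4 dx = 32/1215.
  Sum: 32/1701 − 32/729 + 32/1215 = 32/25515.
  ∫_0^2/3 (u')² dx = ∫_0^2/3 (81*x^4/4 - 18*x^3 + 4*x^2) dx. Term by term:
    ∫_0^2/3 81*x^4/4 dx = 8/15;  ∫_0^2/3 -18*x^3 dx = -8/9;  ∫_0^2/3 4*x^2 dx = 32/81.
  Sum: 8/15 − 8/9 + 32/81 = 16/405.
∫_0^2/3 u² dx = 32/25515, so ||u||_L² = 4*sqrt(70)/945.
∫_0^2/3 (u')² dx = 16/405, so ||u'||_L² = 4*sqrt(5)/45.
Ratio ||u||_L² / ||u'||_L² = sqrt(14)/21.
Sharp Poincaré constant on H^1_0(0, 2/3) is C_P = L/π = 2/(3*π), achieved by sin(3*π/2·x).
A polynomial bump cannot attain the sharp Poincaré constant (only the first sine eigenfunction does), so the ratio is strictly less than C_P, consistent with ||u||_L² ≤ C_P ||u'||_L².


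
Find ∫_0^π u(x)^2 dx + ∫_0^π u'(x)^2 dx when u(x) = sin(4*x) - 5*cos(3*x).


||u||_{H^1(0,π)}^2 = -800/7 + 267*π/2

u'(x) = 15*sin(3*x) + 4*cos(4*x).
Expand u² and (u')² and integrate term by term on (0, π), using: for integers n ≥ 1, ∫_0^π sin²(nx) dx = ∫_0^π cos²(nx) dx = π/2; for n ≠ n', ∫_0^π sin(nx)sin(n'x) dx = ∫_0^π cos(nx)cos(n'x) dx = 0; and by product-to-sum, ∫_0^π sin(nx)cos(n'x) dx = ½∫_0^π [sin((n+n')x) + sin((n−n')x)] dx, which is 0 when n+n' is even and 2n/(n²−n'²) when n+n' is odd (it need not vanish on (0, π)).
  u² squared terms: (-5)²·∫cos(3x)² dx = 25·π/2 = 25*π/2;  (1)²·∫sin(4x)² dx = 1·π/2 = π/2.
  u² cross terms: 2·(-5)·(1)·∫cos(3x)·sin(4x) dx = -10·(8/7) = -80/7.
  So ∫_0^π u² dx = 25*π/2 + π/2 − 80/7 = -80/7 + 13*π.
  (u')² squared terms: (4)²·∫cos(4x)² dx = 16·π/2 = 8*π;  (15)²·∫sin(3x)² dx = 225·π/2 = 225*π/2.
  (u')² cross terms: 2·(4)·(15)·∫cos(4x)·sin(3x) dx = 120·(-6/7) = -720/7.
  So ∫_0^π (u')² dx = 8*π + 225*π/2 − 720/7 = -720/7 + 241*π/2.
||u||_{H^1}^2 = (-80/7 + 13*π) + (-720/7 + 241*π/2) = -800/7 + 267*π/2.


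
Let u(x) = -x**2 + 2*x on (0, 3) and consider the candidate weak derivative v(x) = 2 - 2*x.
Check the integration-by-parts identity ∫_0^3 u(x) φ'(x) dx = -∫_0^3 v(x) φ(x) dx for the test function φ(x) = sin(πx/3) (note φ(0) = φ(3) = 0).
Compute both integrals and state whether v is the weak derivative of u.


LHS = 6/π, RHS = 6/π. Yes, v = u' weakly.

u(x) = -x**2 + 2*x, classical derivative u'(x) = 2 - 2*x.
φ(x) = sin(πx/3), so φ'(x) = π*cos(π*x/3)/3.
Note φ(0) = φ(3) = 0, so the boundary term u·φ vanishes.
LHS = ∫_0^3 u(x) φ'(x) dx = ∫_0^3 (-π*x^2*cos(π*x/3)/3 + 2*π*x*cos(π*x/3)/3) dx. Term by term:
  ∫_0^3 -π*x^2*cos(π*x/3)/3 dx = 18/π;  ∫_0^3 2*π*x*cos(π*x/3)/3 dx = -12/π.
Sum: 18/π − 12/π = 6/π.
So LHS = 6/π.
∫_0^3 v(x) φ(x) dx = ∫_0^3 (-2*x*sin(π*x/3) + 2*sin(π*x/3)) dx. Term by term:
  ∫_0^3 2*sin(π*x/3) dx = 12/π;  ∫_0^3 -2*x*sin(π*x/3) dx = -18/π.
Sum: 12/π − 18/π = -6/π.
So RHS = -∫_0^3 v(x) φ(x) dx = 6/π.
LHS = RHS, so the identity holds for this test φ.
Moreover u is smooth here and v(x) = u'(x) = 2 - 2*x pointwise, so the identity holds for every test function. Hence v is the weak derivative of u.


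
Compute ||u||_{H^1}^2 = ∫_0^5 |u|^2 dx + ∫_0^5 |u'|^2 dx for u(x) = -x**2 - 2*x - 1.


||u||_{H^1}^2 = 5525/3

The H^1 norm (squared) on an interval (0, L) is
  ||u||_{H^1}^2 = ∫_0^L u(x)^2 dx + ∫_0^L u'(x)^2 dx.
Compute u'(x) = -2*x - 2.
Then u(x)^2 = x**4 + 4*x**3 + 6*x**2 + 4*x + 1 and u'(x)^2 = 4*x**2 + 8*x + 4.
Integrate each monomial from 0 to 5 using ∫_0^5 c·x^n dx = c·5^(n+1)/(n+1):
  ∫_0^5 u(x)^2 dx = ∫_0^5 (x^4 + 4*x^3 + 6*x^2 + 4*x + 1) dx. Term by term:
    ∫_0^5 x^4 dx = 625;  ∫_0^5 4*x^3 dx = 625;  ∫_0^5 6*x^2 dx = 250;
    ∫_0^5 4*x dx = 50;  ∫_0^5 1 dx = 5.
  Sum: 625 + 625 + 250 + 50 + 5 = 1555.
  ∫_0^5 u'(x)^2 dx = ∫_0^5 (4*x^2 + 8*x + 4) dx. Term by term:
    ∫_0^5 4*x^2 dx = 500/3;  ∫_0^5 8*x dx = 100;  ∫_0^5 4 dx = 20.
  Sum: 500/3 + 100 + 20 = 860/3.
Adding: ||u||_{H^1}^2 = 1555 + 860/3 = 5525/3.


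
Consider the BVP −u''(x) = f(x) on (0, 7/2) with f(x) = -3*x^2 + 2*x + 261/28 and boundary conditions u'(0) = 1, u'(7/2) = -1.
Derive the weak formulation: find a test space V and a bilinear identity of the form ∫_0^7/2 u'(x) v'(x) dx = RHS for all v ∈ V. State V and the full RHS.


V = H^1(0, 7/2) (v unrestricted at boundary; u is determined up to an additive constant); weak form: ∫_0^7/2 u'v' dx = ∫_0^7/2 (-3*x^2 + 2*x + 261/28) v dx − v(7/2) − v(0) for all v ∈ V.

Multiply both sides by a test function v and integrate from 0 to 7/2:
  ∫_0^7/2 −u''(x) v(x) dx = ∫_0^7/2 f(x) v(x) dx.
Integrate the LHS by parts once:
  ∫_0^7/2 −u'' v dx = −[u'(x) v(x)]_0^7/2 + ∫_0^7/2 u'(x) v'(x) dx.
Thus ∫_0^7/2 u'(x) v'(x) dx = ∫_0^7/2 f(x) v(x) dx + [u'(x) v(x)]_0^7/2.
Choose V so that boundary terms are either known or forced to vanish.
u has inhomogeneous Neumann u'(0) = 1, u'(7/2) = -1. [u' v]_0^7/2 = (-1)·v(7/2) − (1)·v(0) = − v(7/2) − v(0). Take V = H^1(0, 7/2); boundary term becomes part of RHS.
Weak formulation: find u (satisfying any essential BC) such that ∫_0^7/2 u'(x) v'(x) dx = ∫_0^7/2 f v dx − v(7/2) − v(0) for all v ∈ V (Neumann data are natural BCs: they enter the RHS as boundary terms).
Substituting f(x) = -3*x^2 + 2*x + 261/28, the right-hand side is ∫_0^7/2 (-3*x^2 + 2*x + 261/28) v dx − v(7/2) − v(0).
Compatibility check (pure Neumann): taking v ≡ 1 ∈ V gives 0 = ∫_0^7/2 f dx + (-1) − (1), i.e. ∫_0^7/2 f dx must equal u'(0) − u'(7/2) = 2. Indeed ∫_0^7/2 (-3*x^2 + 2*x + 261/28) dx = 2, so the data are compatible. The solution is then unique only up to an additive constant (fix it e.g. by requiring ∫_0^7/2 u dx = 0).


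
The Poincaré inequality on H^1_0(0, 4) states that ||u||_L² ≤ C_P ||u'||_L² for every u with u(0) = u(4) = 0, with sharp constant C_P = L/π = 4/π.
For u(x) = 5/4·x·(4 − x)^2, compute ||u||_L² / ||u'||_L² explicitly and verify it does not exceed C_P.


||u||_L² / ||u'||_L² = 2*sqrt(14)/7 < C_P = 4/π.

u(x) = 5/4·x·(4 − x)^2, so u'(x) = 5*(x/4 - 1)*(3*x - 4).
u(x) = 5/4·x·(4 − x)^2 vanishes at x = 0 and x = 4, so u ∈ H^1_0(0, 4). Differentiate via the product rule and integrate the resulting polynomials term by term.
  ∫_0^4 u² dx = ∫_0^4 (25*x^6/16 - 25*x^5 + 150*x^4 - 400*x^3 + 400*x^2) dx. Term by term:
    ∫_0^4 25*x^6/16 dx = 25600/7;  ∫_0^4 -25*x^5 dx = -51200/3;  ∫_0^4 150*x^4 dx = 30720;
    ∫_0^4 -400*x^3 dx = -25600;  ∫_0^4 400*x^2 dx = 25600/3.
  Sum: 25600/7 − 51200/3 + 30720 − 25600 + 25600/3 = 5120/21.
  ∫_0^4 (u')² dx = ∫_0^4 (225*x^4/16 - 150*x^3 + 550*x^2 - 800*x + 400) dx. Term by term:
    ∫_0^4 225*x^4/16 dx = 2880;  ∫_0^4 -150*x^3 dx = -9600;  ∫_0^4 550*x^2 dx = 35200/3;
    ∫_0^4 -800*x dx = -6400;  ∫_0^4 400 dx = 1600.
  Sum: 2880 − 9600 + 35200/3 − 6400 + 1600 = 640/3.
∫_0^4 u² dx = 5120/21, so ||u||_L² = 32*sqrt(105)/21.
∫_0^4 (u')² dx = 640/3, so ||u'||_L² = 8*sqrt(30)/3.
Ratio ||u||_L² / ||u'||_L² = 2*sqrt(14)/7.
Sharp Poincaré constant on H^1_0(0, 4) is C_P = L/π = 4/π, achieved by sin(π/4·x).
A polynomial bump cannot attain the sharp Poincaré constant (only the first sine eigenfunction does), so the ratio is strictly less than C_P, consistent with ||u||_L² ≤ C_P ||u'||_L².


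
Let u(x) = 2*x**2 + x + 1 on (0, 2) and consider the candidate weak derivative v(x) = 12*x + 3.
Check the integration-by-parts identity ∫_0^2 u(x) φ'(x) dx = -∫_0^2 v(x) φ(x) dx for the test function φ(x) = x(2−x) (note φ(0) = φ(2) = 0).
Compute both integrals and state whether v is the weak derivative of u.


LHS = -20/3, RHS = -20. No, v is not the weak derivative of u.

u(x) = 2*x**2 + x + 1, classical derivative u'(x) = 4*x + 1.
φ(x) = x(2−x), so φ'(x) = 2 - 2*x.
Note φ(0) = φ(2) = 0, so the boundary term u·φ vanishes.
LHS = ∫_0^2 u(x) φ'(x) dx = ∫_0^2 (-4*x^3 + 2*x^2 + 2) dx. Term by term:
  ∫_0^2 -4*x^3 dx = -16;  ∫_0^2 2*x^2 dx = 16/3;  ∫_0^2 2 dx = 4.
Sum: -16 + 16/3 + 4 = -20/3.
So LHS = -20/3.
∫_0^2 v(x) φ(x) dx = ∫_0^2 (-12*x^3 + 21*x^2 + 6*x) dx. Term by term:
  ∫_0^2 -12*x^3 dx = -48;  ∫_0^2 21*x^2 dx = 56;  ∫_0^2 6*x dx = 12.
Sum: -48 + 56 + 12 = 20.
So RHS = -∫_0^2 v(x) φ(x) dx = -20.
LHS − RHS = 40/3 ≠ 0, so the identity fails.
(For a valid weak derivative the identity must hold for EVERY test function, in particular this one. The failure shows v is NOT the weak derivative of u.)
Correct weak derivative would be u'(x) = 4*x + 1.


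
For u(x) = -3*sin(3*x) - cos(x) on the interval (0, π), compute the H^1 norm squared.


||u||_{H^1(0,π)}^2 = 46*π

u'(x) = sin(x) - 9*cos(3*x).
Expand u² and (u')² and integrate term by term on (0, π), using: for integers n ≥ 1, ∫_0^π sin²(nx) dx = ∫_0^π cos²(nx) dx = π/2; for n ≠ n', ∫_0^π sin(nx)sin(n'x) dx = ∫_0^π cos(nx)cos(n'x) dx = 0; and by product-to-sum, ∫_0^π sin(nx)cos(n'x) dx = ½∫_0^π [sin((n+n')x) + sin((n−n')x)] dx, which is 0 when n+n' is even and 2n/(n²−n'²) when n+n' is odd (it need not vanish on (0, π)).
  u² squared terms: (-1)²·∫cos(x)² dx = 1·π/2 = π/2;  (-3)²·∫sin(3x)² dx = 9·π/2 = 9*π/2.
  u² cross terms: 2·(-1)·(-3)·∫cos(x)·sin(3x) dx = 6·(0) = 0.
  So ∫_0^π u² dx = π/2 + 9*π/2 + 0 = 5*π.
  (u')² squared terms: (-9)²·∫cos(3x)² dx = 81·π/2 = 81*π/2;  (1)²·∫sin(x)² dx = 1·π/2 = π/2.
  (u')² cross terms: 2·(-9)·(1)·∫cos(3x)·sin(x) dx = -18·(0) = 0.
  So ∫_0^π (u')² dx = 81*π/2 + π/2 + 0 = 41*π.
||u||_{H^1}^2 = (5*π) + (41*π) = 46*π.


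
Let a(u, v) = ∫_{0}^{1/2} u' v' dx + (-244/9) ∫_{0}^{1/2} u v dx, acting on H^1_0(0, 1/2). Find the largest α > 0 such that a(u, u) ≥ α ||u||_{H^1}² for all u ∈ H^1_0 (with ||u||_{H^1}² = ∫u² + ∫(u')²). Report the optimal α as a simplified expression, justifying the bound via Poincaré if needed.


α = 4*(-61 + 9*π^2)/(9*(1 + 4*π^2))

Coercivity of a(·,·) on H^1_0(0, 1/2) means a(u, u) ≥ α ||u||_{H^1}² for every u ∈ H^1_0.
The interval has length L = 1/2, and Poincaré/coercivity depend only on L. Here a(u, u) = ∫(u')² + (-244/9)·∫u².
Here c = -244/9 < 0 with |c| < (π/L)² = 4*π^2, so coercivity still holds. The condition a(u,u) ≥ α||u||_{H^1}² reads (1−α)∫(u')² ≥ (α−c)∫u². Any admissible α is ≤ 1 (rapidly oscillating u have ∫u²/∫(u')² → 0), and α = 1 would force 0 ≥ (1−c)∫u², impossible since c < 1; so 1−α > 0. By the sharp Poincaré inequality on H^1_0 of an interval of length L, ∫(u')² ≥ (π/L)²∫u² with equality for the first sine mode sin(π(x−x₀)/L) (x₀ the left endpoint), so the inequality holds for all u iff (1−α)(π/L)² ≥ α − c, i.e. α ≤ ((π/L)² + c)/((π/L)² + 1) = (1 + c(L/π)²)/(1 + (L/π)²). (Direct route, valid since c ≤ 0: Poincaré gives c∫u² ≥ c(L/π)²∫(u')², so a(u,u) ≥ (1 + c(L/π)²)∫(u')², while ||u||_{H^1}² ≤ (1 + (L/π)²)∫(u')²; dividing yields the same α.) With (π/L)² = 4*π^2 and c = -244/9, the largest admissible constant is α = ((π/L)² + c)/((π/L)² + 1).
Simplifying, α = 4*(-61 + 9*π^2)/(9*(1 + 4*π^2)).


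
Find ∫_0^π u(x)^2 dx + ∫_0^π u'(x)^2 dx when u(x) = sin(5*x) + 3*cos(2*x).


||u||_{H^1(0,π)}^2 = 100/7 + 71*π/2

u'(x) = -6*sin(2*x) + 5*cos(5*x).
Expand u² and (u')² and integrate term by term on (0, π), using: for integers n ≥ 1, ∫_0^π sin²(nx) dx = ∫_0^π cos²(nx) dx = π/2; for n ≠ n', ∫_0^π sin(nx)sin(n'x) dx = ∫_0^π cos(nx)cos(n'x) dx = 0; and by product-to-sum, ∫_0^π sin(nx)cos(n'x) dx = ½∫_0^π [sin((n+n')x) + sin((n−n')x)] dx, which is 0 when n+n' is even and 2n/(n²−n'²) when n+n' is odd (it need not vanish on (0, π)).
  u² squared terms: (3)²·∫cos(2x)² dx = 9·π/2 = 9*π/2;  (1)²·∫sin(5x)² dx = 1·π/2 = π/2.
  u² cross terms: 2·(3)·(1)·∫cos(2x)·sin(5x) dx = 6·(10/21) = 20/7.
  So ∫_0^π u² dx = 9*π/2 + π/2 + 20/7 = 20/7 + 5*π.
  (u')² squared terms: (-6)²·∫sin(2x)² dx = 36·π/2 = 18*π;  (5)²·∫cos(5x)² dx = 25·π/2 = 25*π/2.
  (u')² cross terms: 2·(-6)·(5)·∫sin(2x)·cos(5x) dx = -60·(-4/21) = 80/7.
  So ∫_0^π (u')² dx = 18*π + 25*π/2 + 80/7 = 80/7 + 61*π/2.
||u||_{H^1}^2 = (20/7 + 5*π) + (80/7 + 61*π/2) = 100/7 + 71*π/2.


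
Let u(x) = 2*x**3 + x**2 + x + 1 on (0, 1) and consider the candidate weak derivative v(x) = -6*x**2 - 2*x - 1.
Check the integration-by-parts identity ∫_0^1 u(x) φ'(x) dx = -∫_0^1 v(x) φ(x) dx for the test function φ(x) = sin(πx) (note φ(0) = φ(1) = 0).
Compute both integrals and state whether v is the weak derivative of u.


LHS = -10/π + 24/π^3, RHS = -24/π^3 + 10/π. No, v is not the weak derivative of u.

u(x) = 2*x**3 + x**2 + x + 1, classical derivative u'(x) = 6*x**2 + 2*x + 1.
φ(x) = sin(πx), so φ'(x) = π*cos(π*x).
Note φ(0) = φ(1) = 0, so the boundary term u·φ vanishes.
LHS = ∫_0^1 u(x) φ'(x) dx = ∫_0^1 (2*π*x^3*cos(π*x) + π*x^2*cos(π*x) + π*x*cos(π*x) + π*cos(π*x)) dx. Term by term:
  ∫_0^1 π*cos(π*x) dx = 0;  ∫_0^1 π*x*cos(π*x) dx = -2/π;  ∫_0^1 π*x^2*cos(π*x) dx = -2/π;
  ∫_0^1 2*π*x^3*cos(π*x) dx = -6/π + 24/π^3.
Sum: 0 − 2/π − 2/π + -6/π + 24/π^3 = -10/π + 24/π^3.
So LHS = -10/π + 24/π^3.
∫_0^1 v(x) φ(x) dx = ∫_0^1 (-6*x^2*sin(π*x) - 2*x*sin(π*x) - sin(π*x)) dx. Term by term:
  ∫_0^1 -sin(π*x) dx = -2/π;  ∫_0^1 -6*x^2*sin(π*x) dx = -6/π + 24/π^3;  ∫_0^1 -2*x*sin(π*x) dx = -2/π.
Sum: -2/π + -6/π + 24/π^3 − 2/π = -10/π + 24/π^3.
So RHS = -∫_0^1 v(x) φ(x) dx = -24/π^3 + 10/π.
LHS − RHS = -20/π + 48/π^3 ≠ 0, so the identity fails.
(For a valid weak derivative the identity must hold for EVERY test function, in particular this one. The failure shows v is NOT the weak derivative of u.)
Correct weak derivative would be u'(x) = 6*x**2 + 2*x + 1.


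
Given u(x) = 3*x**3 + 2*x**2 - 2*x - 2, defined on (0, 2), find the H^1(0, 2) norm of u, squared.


||u||_{H^1}^2 = 31632/35

The H^1 norm (squared) on an interval (0, L) is
  ||u||_{H^1}^2 = ∫_0^L u(x)^2 dx + ∫_0^L u'(x)^2 dx.
Compute u'(x) = 9*x**2 + 4*x - 2.
Then u(x)^2 = 9*x**6 + 12*x**5 - 8*x**4 - 20*x**3 - 4*x**2 + 8*x + 4 and u'(x)^2 = 81*x**4 + 72*x**3 - 20*x**2 - 16*x + 4.
Integrate each monomial from 0 to 2 using ∫_0^2 c·x^n dx = c·2^(n+1)/(n+1):
  ∫_0^2 u(x)^2 dx = ∫_0^2 (9*x^6 + 12*x^5 - 8*x^4 - 20*x^3 - 4*x^2 + 8*x + 4) dx. Term by term:
    ∫_0^2 9*x^6 dx = 1152/7;  ∫_0^2 12*x^5 dx = 128;  ∫_0^2 -8*x^4 dx = -256/5;
    ∫_0^2 -20*x^3 dx = -80;  ∫_0^2 -4*x^2 dx = -32/3;  ∫_0^2 8*x dx = 16;
    ∫_0^2 4 dx = 8.
  Sum: 1152/7 + 128 − 256/5 − 80 − 32/3 + 16 + 8 = 18344/105.
  ∫_0^2 u'(x)^2 dx = ∫_0^2 (81*x^4 + 72*x^3 - 20*x^2 - 16*x + 4) dx. Term by term:
    ∫_0^2 81*x^4 dx = 2592/5;  ∫_0^2 72*x^3 dx = 288;  ∫_0^2 -20*x^2 dx = -160/3;
    ∫_0^2 -16*x dx = -32;  ∫_0^2 4 dx = 8.
  Sum: 2592/5 + 288 − 160/3 − 32 + 8 = 10936/15.
Adding: ||u||_{H^1}^2 = 18344/105 + 10936/15 = 31632/35.


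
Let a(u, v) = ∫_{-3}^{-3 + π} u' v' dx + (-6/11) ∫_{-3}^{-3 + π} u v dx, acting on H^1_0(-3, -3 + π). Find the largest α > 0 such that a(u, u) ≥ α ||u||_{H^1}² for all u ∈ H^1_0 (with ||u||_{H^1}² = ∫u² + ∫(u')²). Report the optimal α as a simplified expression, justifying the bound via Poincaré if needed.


α = 5/22

Coercivity of a(·,·) on H^1_0(-3, -3 + π) means a(u, u) ≥ α ||u||_{H^1}² for every u ∈ H^1_0.
The interval has length L = π, and Poincaré/coercivity depend only on L. Here a(u, u) = ∫(u')² + (-6/11)·∫u².
Here c = -6/11 < 0 with |c| < (π/L)² = 1, so coercivity still holds. The condition a(u,u) ≥ α||u||_{H^1}² reads (1−α)∫(u')² ≥ (α−c)∫u². Any admissible α is ≤ 1 (rapidly oscillating u have ∫u²/∫(u')² → 0), and α = 1 would force 0 ≥ (1−c)∫u², impossible since c < 1; so 1−α > 0. By the sharp Poincaré inequality on H^1_0 of an interval of length L, ∫(u')² ≥ (π/L)²∫u² with equality for the first sine mode sin(π(x−x₀)/L) (x₀ the left endpoint), so the inequality holds for all u iff (1−α)(π/L)² ≥ α − c, i.e. α ≤ ((π/L)² + c)/((π/L)² + 1) = (1 + c(L/π)²)/(1 + (L/π)²). (Direct route, valid since c ≤ 0: Poincaré gives c∫u² ≥ c(L/π)²∫(u')², so a(u,u) ≥ (1 + c(L/π)²)∫(u')², while ||u||_{H^1}² ≤ (1 + (L/π)²)∫(u')²; dividing yields the same α.) With (π/L)² = 1 and c = -6/11, the largest admissible constant is α = ((π/L)² + c)/((π/L)² + 1).
Simplifying, α = 5/22.


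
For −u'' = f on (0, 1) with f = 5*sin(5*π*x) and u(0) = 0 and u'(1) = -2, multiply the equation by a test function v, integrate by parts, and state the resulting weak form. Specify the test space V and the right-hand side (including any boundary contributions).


V = {v ∈ H^1(0, 1) : v(0) = 0} (test functions vanish at x = 0 where u is specified); weak form: ∫_0^1 u'v' dx = ∫_0^1 (5*sin(5*π*x)) v dx − 2·v(1) for all v ∈ V.

Multiply both sides by a test function v and integrate from 0 to 1:
  ∫_0^1 −u''(x) v(x) dx = ∫_0^1 f(x) v(x) dx.
Integrate the LHS by parts once:
  ∫_0^1 −u'' v dx = −[u'(x) v(x)]_0^1 + ∫_0^1 u'(x) v'(x) dx.
Thus ∫_0^1 u'(x) v'(x) dx = ∫_0^1 f(x) v(x) dx + [u'(x) v(x)]_0^1.
Choose V so that boundary terms are either known or forced to vanish.
Mixed BC: u(0) = 0 (Dirichlet) and u'(1) = -2 (Neumann). Define V = {v ∈ H^1(0, 1) : v(0) = 0}. Then [u' v]_0^1 = u'(1)·v(1) − u'(0)·0 = − 2·v(1).
Weak formulation: find u (satisfying any essential BC) such that ∫_0^1 u'(x) v'(x) dx = ∫_0^1 f v dx − 2·v(1) for all v ∈ V (Dirichlet at 0 absorbed into V; Neumann datum at x = 1 contributes the boundary term).
Substituting f(x) = 5*sin(5*π*x), the right-hand side is ∫_0^1 (5*sin(5*π*x)) v dx − 2·v(1).


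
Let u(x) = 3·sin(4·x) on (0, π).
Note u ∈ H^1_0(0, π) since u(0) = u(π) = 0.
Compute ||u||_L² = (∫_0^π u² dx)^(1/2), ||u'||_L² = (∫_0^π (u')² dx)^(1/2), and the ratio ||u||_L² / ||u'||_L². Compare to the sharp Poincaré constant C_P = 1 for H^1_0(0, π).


||u||_L² / ||u'||_L² = 1/4 < C_P = 1.

u(x) = 3·sin(4·x), so u'(x) = 12*cos(4*x).
Writing u(x) = A·sin(kπx/L) with A = 3 and k = 4, use ∫_0^L sin²(kπx/L) dx = L/2 and ∫_0^L cos²(kπx/L) dx = L/2.
u² = 9·sin²(4·x) and (u')² = 144·cos²(4·x), and each of sin², cos² integrates to L/2 = π/2 over (0, π).
∫_0^π u² dx = 9*π/2, so ||u||_L² = 3*sqrt(2)*sqrt(π)/2.
∫_0^π (u')² dx = 72*π, so ||u'||_L² = 6*sqrt(2)*sqrt(π).
Ratio ||u||_L² / ||u'||_L² = 1/4.
Sharp Poincaré constant on H^1_0(0, π) is C_P = L/π = 1, achieved by sin(x).
This is the k = 4 harmonic; the ratio L/(kπ) is strictly less than C_P = L/π, consistent with the sharp inequality ||u||_L² ≤ C_P ||u'||_L².


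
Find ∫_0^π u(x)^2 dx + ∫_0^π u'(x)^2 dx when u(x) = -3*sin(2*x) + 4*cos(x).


||u||_{H^1(0,π)}^2 = -64 + 77*π/2

u'(x) = -4*sin(x) - 6*cos(2*x).
Expand u² and (u')² and integrate term by term on (0, π), using: for integers n ≥ 1, ∫_0^π sin²(nx) dx = ∫_0^π cos²(nx) dx = π/2; for n ≠ n', ∫_0^π sin(nx)sin(n'x) dx = ∫_0^π cos(nx)cos(n'x) dx = 0; and by product-to-sum, ∫_0^π sin(nx)cos(n'x) dx = ½∫_0^π [sin((n+n')x) + sin((n−n')x)] dx, which is 0 when n+n' is even and 2n/(n²−n'²) when n+n' is odd (it need not vanish on (0, π)).
  u² squared terms: (-3)²·∫sin(2x)² dx = 9·π/2 = 9*π/2;  (4)²·∫cos(x)² dx = 16·π/2 = 8*π.
  u² cross terms: 2·(-3)·(4)·∫sin(2x)·cos(x) dx = -24·(4/3) = -32.
  So ∫_0^π u² dx = 9*π/2 + 8*π − 32 = -32 + 25*π/2.
  (u')² squared terms: (-6)²·∫cos(2x)² dx = 36·π/2 = 18*π;  (-4)²·∫sin(x)² dx = 16·π/2 = 8*π.
  (u')² cross terms: 2·(-6)·(-4)·∫cos(2x)·sin(x) dx = 48·(-2/3) = -32.
  So ∫_0^π (u')² dx = 18*π + 8*π − 32 = -32 + 26*π.
||u||_{H^1}^2 = (-32 + 25*π/2) + (-32 + 26*π) = -64 + 77*π/2.


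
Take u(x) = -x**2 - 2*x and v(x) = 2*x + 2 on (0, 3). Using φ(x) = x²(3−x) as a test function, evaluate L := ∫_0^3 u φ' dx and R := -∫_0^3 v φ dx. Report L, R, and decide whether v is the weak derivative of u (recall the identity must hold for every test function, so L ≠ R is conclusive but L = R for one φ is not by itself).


LHS = 189/5, RHS = -189/5. No, v is not the weak derivative of u.

u(x) = -x**2 - 2*x, classical derivative u'(x) = -2*x - 2.
φ(x) = x²(3−x), so φ'(x) = 3*x*(2 - x).
Note φ(0) = φ(3) = 0, so the boundary term u·φ vanishes.
LHS = ∫_0^3 u(x) φ'(x) dx = ∫_0^3 (3*x^4 - 12*x^2) dx. Term by term:
  ∫_0^3 3*x^4 dx = 729/5;  ∫_0^3 -12*x^2 dx = -108.
Sum: 729/5 − 108 = 189/5.
So LHS = 189/5.
∫_0^3 v(x) φ(x) dx = ∫_0^3 (-2*x^4 + 4*x^3 + 6*x^2) dx. Term by term:
  ∫_0^3 -2*x^4 dx = -486/5;  ∫_0^3 4*x^3 dx = 81;  ∫_0^3 6*x^2 dx = 54.
Sum: -486/5 + 81 + 54 = 189/5.
So RHS = -∫_0^3 v(x) φ(x) dx = -189/5.
LHS − RHS = 378/5 ≠ 0, so the identity fails.
(For a valid weak derivative the identity must hold for EVERY test function, in particular this one. The failure shows v is NOT the weak derivative of u.)
Correct weak derivative would be u'(x) = -2*x - 2.


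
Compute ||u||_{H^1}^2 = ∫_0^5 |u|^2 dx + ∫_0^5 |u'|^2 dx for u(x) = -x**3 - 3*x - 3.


||u||_{H^1}^2 = 320785/14

The H^1 norm (squared) on an interval (0, L) is
  ||u||_{H^1}^2 = ∫_0^L u(x)^2 dx + ∫_0^L u'(x)^2 dx.
Compute u'(x) = -3*x**2 - 3.
Then u(x)^2 = x**6 + 6*x**4 + 6*x**3 + 9*x**2 + 18*x + 9 and u'(x)^2 = 9*x**4 + 18*x**2 + 9.
Integrate each monomial from 0 to 5 using ∫_0^5 c·x^n dx = c·5^(n+1)/(n+1):
  ∫_0^5 u(x)^2 dx = ∫_0^5 (x^6 + 6*x^4 + 6*x^3 + 9*x^2 + 18*x + 9) dx. Term by term:
    ∫_0^5 x^6 dx = 78125/7;  ∫_0^5 6*x^4 dx = 3750;  ∫_0^5 6*x^3 dx = 1875/2;
    ∫_0^5 9*x^2 dx = 375;  ∫_0^5 18*x dx = 225;  ∫_0^5 9 dx = 45.
  Sum: 78125/7 + 3750 + 1875/2 + 375 + 225 + 45 = 230905/14.
  ∫_0^5 u'(x)^2 dx = ∫_0^5 (9*x^4 + 18*x^2 + 9) dx. Term by term:
    ∫_0^5 9*x^4 dx = 5625;  ∫_0^5 18*x^2 dx = 750;  ∫_0^5 9 dx = 45.
  Sum: 5625 + 750 + 45 = 6420.
Adding: ||u||_{H^1}^2 = 230905/14 + 6420 = 320785/14.


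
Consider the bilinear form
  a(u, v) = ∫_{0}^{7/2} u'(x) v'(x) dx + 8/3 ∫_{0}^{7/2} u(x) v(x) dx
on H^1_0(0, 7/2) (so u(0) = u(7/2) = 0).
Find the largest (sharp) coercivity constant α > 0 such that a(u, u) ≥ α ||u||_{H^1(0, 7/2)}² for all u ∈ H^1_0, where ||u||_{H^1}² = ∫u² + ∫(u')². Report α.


α = 1

Coercivity of a(·,·) on H^1_0(0, 7/2) means a(u, u) ≥ α ||u||_{H^1}² for every u ∈ H^1_0.
The interval has length L = 7/2, and Poincaré/coercivity depend only on L. Here a(u, u) = ∫(u')² + (8/3)·∫u².
Here c = 8/3 ≥ 1, so a(u,u) = ∫(u')² + c∫u² ≥ ∫(u')² + ∫u² = ||u||_{H^1}², i.e. α = 1 works. No larger α is possible: a(u,u) ≥ α||u||_{H^1}² means (1−α)∫(u')² ≥ (α−c)∫u², and for the modes u_n = sin(nπ(x−x₀)/L) (x₀ the left endpoint) one has ∫u_n²/∫(u_n')² = (L/(nπ))² → 0, so a(u_n,u_n)/||u_n||_{H^1}² → 1. Hence the optimal constant is α = 1.
Therefore α = 1.
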